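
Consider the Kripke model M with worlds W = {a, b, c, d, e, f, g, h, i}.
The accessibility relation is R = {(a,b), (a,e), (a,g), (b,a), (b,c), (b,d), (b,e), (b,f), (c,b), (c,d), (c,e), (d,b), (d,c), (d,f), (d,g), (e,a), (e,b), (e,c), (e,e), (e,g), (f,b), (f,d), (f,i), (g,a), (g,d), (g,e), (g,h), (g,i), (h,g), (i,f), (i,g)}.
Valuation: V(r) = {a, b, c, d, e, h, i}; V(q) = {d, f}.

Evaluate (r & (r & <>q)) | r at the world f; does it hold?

At f: r & (r & <>q) is false, r is false, so (r & (r & <>q)) | r is false.
  At f: r is false, r & <>q is false, so r & (r & <>q) is false.
    At f: r is false, <>q is true, so r & <>q is false.
      At f: <>q requires q at some successor in {b, d, i}.
        q holds at d, so <>q is true at f.

No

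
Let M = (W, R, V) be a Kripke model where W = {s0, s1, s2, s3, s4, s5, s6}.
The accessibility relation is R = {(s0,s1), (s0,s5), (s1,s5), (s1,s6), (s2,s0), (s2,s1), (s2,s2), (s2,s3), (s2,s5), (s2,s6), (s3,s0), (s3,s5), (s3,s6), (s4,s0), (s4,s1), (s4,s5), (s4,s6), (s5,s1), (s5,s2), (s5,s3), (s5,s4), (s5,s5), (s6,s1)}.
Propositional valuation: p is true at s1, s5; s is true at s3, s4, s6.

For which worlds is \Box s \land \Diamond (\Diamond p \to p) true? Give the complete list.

Recall that \Box ψ holds at a world iff ψ holds at every accessible world, and \Diamond ψ holds iff ψ holds at some accessible world.
Let φ = \Box s \land \Diamond (\Diamond p \to p). Evaluate φ at each world:
  s0 (successors {s1, s5}): φ is false.
  s1 (successors {s5, s6}): φ is false.
  s2 (successors {s0, s1, s2, s3, s5, s6}): φ is false.
  s3 (successors {s0, s5, s6}): φ is false.
  s4 (successors {s0, s1, s5, s6}): φ is false.
  s5 (successors {s1, s2, s3, s4, s5}): φ is false.
  s6 (successors {s1}): φ is false.
For instance, at s3:
  At s3: \Box s is false, \Diamond (\Diamond p \to p) is true, so \Box s \land \Diamond (\Diamond p \to p) is false.
    At s3: \Box s requires s at every successor {s0, s5, s6}.
      s fails at s0, so \Box s is false at s3.
    At s3: \Diamond (\Diamond p \to p) requires \Diamond p \to p at some successor in {s0, s5, s6}.
      \Diamond p \to p holds at s5, so \Diamond (\Diamond p \to p) is true at s3.
Satisfying worlds: none.

none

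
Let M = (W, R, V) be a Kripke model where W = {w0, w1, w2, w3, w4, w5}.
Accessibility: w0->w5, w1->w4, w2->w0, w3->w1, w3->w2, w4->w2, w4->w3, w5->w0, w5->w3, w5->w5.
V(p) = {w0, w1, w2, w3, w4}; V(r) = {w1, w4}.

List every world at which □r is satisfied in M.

Let φ = □r. Evaluate φ at each world:
  w0 (successors {w5}): φ is false.
  w1 (successors {w4}): φ is true.
  w2 (successors {w0}): φ is false.
  w3 (successors {w1, w2}): φ is false.
  w4 (successors {w2, w3}): φ is false.
  w5 (successors {w0, w3, w5}): φ is false.
For instance, at w5:
  At w5: □r requires r at every successor {w0, w3, w5}.
    r fails at w0, so □r is false at w5.
Satisfying worlds: {w1}

w1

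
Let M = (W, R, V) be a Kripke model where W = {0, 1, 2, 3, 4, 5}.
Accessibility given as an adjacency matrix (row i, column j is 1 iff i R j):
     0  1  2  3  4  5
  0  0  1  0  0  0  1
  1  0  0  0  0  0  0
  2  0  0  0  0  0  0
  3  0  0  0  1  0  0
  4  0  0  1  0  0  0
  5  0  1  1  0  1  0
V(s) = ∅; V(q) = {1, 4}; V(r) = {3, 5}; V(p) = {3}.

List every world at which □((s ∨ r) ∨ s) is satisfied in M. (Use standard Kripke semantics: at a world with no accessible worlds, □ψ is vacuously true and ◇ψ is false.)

1, 2, 3

Let φ = □((s ∨ r) ∨ s). Evaluate φ at each world:
  0 (successors {1, 5}): φ is false.
  1 (successors ∅): φ is true.
  2 (successors ∅): φ is true.
  3 (successors {3}): φ is true.
  4 (successors {2}): φ is false.
  5 (successors {1, 2, 4}): φ is false.
For instance, at 4:
  At 4: □((s ∨ r) ∨ s) requires (s ∨ r) ∨ s at every successor {2}.
    (s ∨ r) ∨ s fails at 2, so □((s ∨ r) ∨ s) is false at 4.
Satisfying worlds: {1, 2, 3}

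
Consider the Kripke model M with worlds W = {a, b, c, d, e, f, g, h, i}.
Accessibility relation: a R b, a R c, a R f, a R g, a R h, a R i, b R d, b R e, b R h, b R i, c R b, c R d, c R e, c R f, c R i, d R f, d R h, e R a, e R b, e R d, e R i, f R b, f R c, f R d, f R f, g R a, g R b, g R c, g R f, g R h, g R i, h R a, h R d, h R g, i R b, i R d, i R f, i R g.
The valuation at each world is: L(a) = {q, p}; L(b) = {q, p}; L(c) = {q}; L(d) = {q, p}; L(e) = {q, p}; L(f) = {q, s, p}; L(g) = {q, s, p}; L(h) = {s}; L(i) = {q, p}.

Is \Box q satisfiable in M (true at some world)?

Recall that \Box ψ holds at a world iff ψ holds at every accessible world, and \Diamond ψ holds iff ψ holds at some accessible world.
Let φ = \Box q. Evaluate φ at each world:
  a (successors {b, c, f, g, h, i}): φ is false.
  b (successors {d, e, h, i}): φ is false.
  c (successors {b, d, e, f, i}): φ is true.
  d (successors {f, h}): φ is false.
  e (successors {a, b, d, i}): φ is true.
  f (successors {b, c, d, f}): φ is true.
  g (successors {a, b, c, f, h, i}): φ is false.
  h (successors {a, d, g}): φ is true.
  i (successors {b, d, f, g}): φ is true.
Detail at c (witness):
  At c: \Box q requires q at every successor {b, d, e, f, i}.
    At b: q is true.
    At d: q is true.
    At e: q is true.
    At f: q is true.
    At i: q is true.
  So \Box q is true at c.

Yes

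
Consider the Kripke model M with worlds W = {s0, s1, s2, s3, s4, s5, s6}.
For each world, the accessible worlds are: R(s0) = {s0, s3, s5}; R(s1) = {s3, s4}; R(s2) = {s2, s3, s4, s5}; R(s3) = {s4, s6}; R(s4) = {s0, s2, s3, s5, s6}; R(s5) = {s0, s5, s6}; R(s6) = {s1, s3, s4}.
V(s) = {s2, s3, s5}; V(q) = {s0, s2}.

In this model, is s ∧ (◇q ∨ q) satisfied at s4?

Recall that ◇ψ holds at a world iff ψ holds at some accessible world.
At s4: s is false, ◇q ∨ q is true, so s ∧ (◇q ∨ q) is false.
  At s4: ◇q is true, q is false, so ◇q ∨ q is true.
    At s4: ◇q requires q at some successor in {s0, s2, s3, s5, s6}.
      q holds at s0, so ◇q is true at s4.

No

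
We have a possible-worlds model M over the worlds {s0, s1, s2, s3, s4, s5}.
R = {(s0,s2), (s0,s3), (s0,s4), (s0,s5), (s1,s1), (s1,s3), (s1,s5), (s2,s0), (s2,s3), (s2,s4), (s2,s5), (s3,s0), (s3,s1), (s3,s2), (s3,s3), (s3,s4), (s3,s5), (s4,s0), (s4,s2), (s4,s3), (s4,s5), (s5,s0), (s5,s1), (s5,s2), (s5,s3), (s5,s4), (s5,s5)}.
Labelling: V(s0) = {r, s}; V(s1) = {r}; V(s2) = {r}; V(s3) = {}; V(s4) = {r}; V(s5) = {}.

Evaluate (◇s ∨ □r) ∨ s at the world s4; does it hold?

Yes

Recall that □ψ holds at a world iff ψ holds at every accessible world, and ◇ψ holds iff ψ holds at some accessible world.
At s4: ◇s ∨ □r is true, s is false, so (◇s ∨ □r) ∨ s is true.
  At s4: ◇s is true, □r is false, so ◇s ∨ □r is true.
    At s4: ◇s requires s at some successor in {s0, s2, s3, s5}.
      s holds at s0, so ◇s is true at s4.
    At s4: □r requires r at every successor {s0, s2, s3, s5}.
      r fails at s3, so □r is false at s4.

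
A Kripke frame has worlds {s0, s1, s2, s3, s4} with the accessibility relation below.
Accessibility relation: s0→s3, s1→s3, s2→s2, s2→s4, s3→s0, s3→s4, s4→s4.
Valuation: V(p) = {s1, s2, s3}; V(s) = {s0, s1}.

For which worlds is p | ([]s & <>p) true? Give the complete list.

Recall that []ψ holds at a world iff ψ holds at every accessible world, and <>ψ holds iff ψ holds at some accessible world.
Let φ = p | ([]s & <>p). Evaluate φ at each world:
  s0 (successors {s3}): φ is false.
  s1 (successors {s3}): φ is true.
  s2 (successors {s2, s4}): φ is true.
  s3 (successors {s0, s4}): φ is true.
  s4 (successors {s4}): φ is false.
For instance, at s0:
  At s0: p is false, []s & <>p is false, so p | ([]s & <>p) is false.
    At s0: []s is false, <>p is true, so []s & <>p is false.
      At s0: []s requires s at every successor {s3}.
        s fails at s3, so []s is false at s0.
      At s0: <>p requires p at some successor in {s3}.
        p holds at s3, so <>p is true at s0.
Satisfying worlds: {s1, s2, s3}

s1, s2, s3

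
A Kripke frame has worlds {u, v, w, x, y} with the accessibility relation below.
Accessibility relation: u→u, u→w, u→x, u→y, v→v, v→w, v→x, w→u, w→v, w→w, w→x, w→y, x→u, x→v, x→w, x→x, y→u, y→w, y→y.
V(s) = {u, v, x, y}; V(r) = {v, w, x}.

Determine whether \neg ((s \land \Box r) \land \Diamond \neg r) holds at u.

At u: (s \land \Box r) \land \Diamond \neg r is false, so \neg ((s \land \Box r) \land \Diamond \neg r) is true.
  At u: s \land \Box r is false, \Diamond \neg r is true, so (s \land \Box r) \land \Diamond \neg r is false.
    At u: s is true, \Box r is false, so s \land \Box r is false.
      At u: \Box r requires r at every successor {u, w, x, y}.
        r fails at u, so \Box r is false at u.
    At u: \Diamond \neg r requires \neg r at some successor in {u, w, x, y}.
      \neg r holds at u, so \Diamond \neg r is true at u.

Yes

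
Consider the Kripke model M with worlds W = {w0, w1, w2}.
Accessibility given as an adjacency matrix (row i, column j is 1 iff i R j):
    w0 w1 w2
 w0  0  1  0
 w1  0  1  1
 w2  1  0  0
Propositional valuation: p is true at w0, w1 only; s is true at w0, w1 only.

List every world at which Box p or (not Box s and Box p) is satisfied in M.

Let φ = Box p or (not Box s and Box p). Evaluate φ at each world:
  w0 (successors {w1}): φ is true.
  w1 (successors {w1, w2}): φ is false.
  w2 (successors {w0}): φ is true.
For instance, at w1:
  At w1: Box p is false, not Box s and Box p is false, so Box p or (not Box s and Box p) is false.
    At w1: Box p requires p at every successor {w1, w2}.
      p fails at w2, so Box p is false at w1.
    At w1: not Box s is true, Box p is false, so not Box s and Box p is false.
      At w1: Box s is false, so not Box s is true.
      At w1: Box p requires p at every successor {w1, w2}.
        p fails at w2, so Box p is false at w1.
Satisfying worlds: {w0, w2}

w0, w2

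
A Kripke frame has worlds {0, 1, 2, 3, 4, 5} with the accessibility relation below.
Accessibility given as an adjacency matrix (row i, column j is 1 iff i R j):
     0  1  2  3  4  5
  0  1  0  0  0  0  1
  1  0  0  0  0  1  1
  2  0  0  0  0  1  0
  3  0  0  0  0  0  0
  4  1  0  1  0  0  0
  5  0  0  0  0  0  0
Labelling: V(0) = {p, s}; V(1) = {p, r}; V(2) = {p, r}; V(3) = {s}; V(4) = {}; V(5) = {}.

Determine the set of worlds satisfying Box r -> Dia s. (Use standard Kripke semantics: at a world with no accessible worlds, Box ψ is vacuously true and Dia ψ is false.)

0, 1, 2, 4

Let φ = Box r -> Dia s. Evaluate φ at each world:
  0 (successors {0, 5}): φ is true.
  1 (successors {4, 5}): φ is true.
  2 (successors {4}): φ is true.
  3 (successors ∅): φ is false.
  4 (successors {0, 2}): φ is true.
  5 (successors ∅): φ is false.
For instance, at 4:
  At 4: Box r is false, Dia s is true, so Box r -> Dia s is true.
    At 4: Box r requires r at every successor {0, 2}.
      r fails at 0, so Box r is false at 4.
    At 4: Dia s requires s at some successor in {0, 2}.
      s holds at 0, so Dia s is true at 4.
Satisfying worlds: {0, 1, 2, 4}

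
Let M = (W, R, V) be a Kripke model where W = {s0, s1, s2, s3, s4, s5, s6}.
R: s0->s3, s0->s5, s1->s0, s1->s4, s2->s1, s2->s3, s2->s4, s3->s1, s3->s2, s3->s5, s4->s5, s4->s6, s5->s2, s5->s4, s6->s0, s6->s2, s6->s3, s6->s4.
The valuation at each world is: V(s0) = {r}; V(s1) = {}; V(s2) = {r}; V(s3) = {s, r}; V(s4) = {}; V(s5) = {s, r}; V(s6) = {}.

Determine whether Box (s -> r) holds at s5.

Recall that Box ψ holds at a world iff ψ holds at every accessible world, and Dia ψ holds iff ψ holds at some accessible world.
At s5: Box (s -> r) requires s -> r at every successor {s2, s4}.
  At s2: s -> r is true.
  At s4: s -> r is true.
So Box (s -> r) is true at s5.

Yes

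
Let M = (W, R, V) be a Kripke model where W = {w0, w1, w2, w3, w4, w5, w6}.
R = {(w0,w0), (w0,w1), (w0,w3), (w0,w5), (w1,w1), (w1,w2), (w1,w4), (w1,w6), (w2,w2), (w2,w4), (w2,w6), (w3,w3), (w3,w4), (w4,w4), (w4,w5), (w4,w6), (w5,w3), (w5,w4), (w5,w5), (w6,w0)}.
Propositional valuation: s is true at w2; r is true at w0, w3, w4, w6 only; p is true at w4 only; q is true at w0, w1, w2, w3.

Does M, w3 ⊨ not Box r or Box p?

Recall that Box ψ holds at a world iff ψ holds at every accessible world, and Dia ψ holds iff ψ holds at some accessible world.
At w3: not Box r is false, Box p is false, so not Box r or Box p is false.
  At w3: Box r is true, so not Box r is false.
    At w3: Box r requires r at every successor {w3, w4}.
      At w3: r is true.
      At w4: r is true.
    So Box r is true at w3.
  At w3: Box p requires p at every successor {w3, w4}.
    p fails at w3, so Box p is false at w3.

No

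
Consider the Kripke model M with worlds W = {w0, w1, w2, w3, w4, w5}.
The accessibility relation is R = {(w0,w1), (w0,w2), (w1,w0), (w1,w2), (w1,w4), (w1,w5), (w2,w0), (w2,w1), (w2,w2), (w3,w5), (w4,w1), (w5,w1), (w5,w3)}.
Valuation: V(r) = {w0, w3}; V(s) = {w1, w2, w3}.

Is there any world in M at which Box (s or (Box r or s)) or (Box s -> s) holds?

Recall that Box ψ holds at a world iff ψ holds at every accessible world, and Dia ψ holds iff ψ holds at some accessible world.
Let φ = Box (s or (Box r or s)) or (Box s -> s). Evaluate φ at each world:
  w0 (successors {w1, w2}): φ is true.
  w1 (successors {w0, w2, w4, w5}): φ is true.
  w2 (successors {w0, w1, w2}): φ is true.
  w3 (successors {w5}): φ is true.
  w4 (successors {w1}): φ is true.
  w5 (successors {w1, w3}): φ is true.
Detail at w0 (witness):
  At w0: Box (s or (Box r or s)) is true, Box s -> s is false, so Box (s or (Box r or s)) or (Box s -> s) is true.
    At w0: Box (s or (Box r or s)) requires s or (Box r or s) at every successor {w1, w2}.
      At w1: s or (Box r or s) is true.
      At w2: s or (Box r or s) is true.
    So Box (s or (Box r or s)) is true at w0.
    At w0: Box s is true, s is false, so Box s -> s is false.
      At w0: Box s requires s at every successor {w1, w2}.
        At w1: s is true.
        At w2: s is true.
      So Box s is true at w0.

Yes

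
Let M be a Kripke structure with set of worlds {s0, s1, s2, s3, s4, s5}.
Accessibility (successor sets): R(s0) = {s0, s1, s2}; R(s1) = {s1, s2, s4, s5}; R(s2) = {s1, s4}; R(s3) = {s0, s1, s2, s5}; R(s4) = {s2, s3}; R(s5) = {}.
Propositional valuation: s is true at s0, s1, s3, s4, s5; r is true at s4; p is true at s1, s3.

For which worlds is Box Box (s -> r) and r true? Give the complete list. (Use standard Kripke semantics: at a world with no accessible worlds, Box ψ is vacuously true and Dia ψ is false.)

none

Let φ = Box Box (s -> r) and r. Evaluate φ at each world:
  s0 (successors {s0, s1, s2}): φ is false.
  s1 (successors {s1, s2, s4, s5}): φ is false.
  s2 (successors {s1, s4}): φ is false.
  s3 (successors {s0, s1, s2, s5}): φ is false.
  s4 (successors {s2, s3}): φ is false.
  s5 (successors ∅): φ is false.
For instance, at s0:
  At s0: Box Box (s -> r) is false, r is false, so Box Box (s -> r) and r is false.
    At s0: Box Box (s -> r) requires Box (s -> r) at every successor {s0, s1, s2}.
      Box (s -> r) fails at s0, so Box Box (s -> r) is false at s0.
Satisfying worlds: none.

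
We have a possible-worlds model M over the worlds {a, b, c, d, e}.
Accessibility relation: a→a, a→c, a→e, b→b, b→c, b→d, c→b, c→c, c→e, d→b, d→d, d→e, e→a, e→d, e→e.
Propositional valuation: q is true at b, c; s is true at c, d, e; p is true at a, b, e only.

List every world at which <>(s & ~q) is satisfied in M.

Let φ = <>(s & ~q). Evaluate φ at each world:
  a (successors {a, c, e}): φ is true.
  b (successors {b, c, d}): φ is true.
  c (successors {b, c, e}): φ is true.
  d (successors {b, d, e}): φ is true.
  e (successors {a, d, e}): φ is true.
For instance, at a:
  At a: <>(s & ~q) requires s & ~q at some successor in {a, c, e}.
    s & ~q holds at e, so <>(s & ~q) is true at a.
Satisfying worlds: {a, b, c, d, e}

a, b, c, d, e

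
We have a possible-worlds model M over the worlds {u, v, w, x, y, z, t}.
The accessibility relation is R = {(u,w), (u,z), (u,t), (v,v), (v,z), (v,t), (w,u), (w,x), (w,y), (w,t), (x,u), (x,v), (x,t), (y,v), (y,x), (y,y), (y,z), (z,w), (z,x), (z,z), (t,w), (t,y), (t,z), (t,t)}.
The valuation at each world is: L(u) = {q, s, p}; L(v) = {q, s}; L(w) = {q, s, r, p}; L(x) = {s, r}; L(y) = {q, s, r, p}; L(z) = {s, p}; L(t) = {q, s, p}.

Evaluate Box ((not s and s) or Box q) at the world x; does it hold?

No

At x: Box ((not s and s) or Box q) requires (not s and s) or Box q at every successor {u, v, t}.
  (not s and s) or Box q fails at u, so Box ((not s and s) or Box q) is false at x.
    At u: not s and s is false, Box q is false, so (not s and s) or Box q is false.
      At u: Box q requires q at every successor {w, z, t}.
        q fails at z, so Box q is false at u.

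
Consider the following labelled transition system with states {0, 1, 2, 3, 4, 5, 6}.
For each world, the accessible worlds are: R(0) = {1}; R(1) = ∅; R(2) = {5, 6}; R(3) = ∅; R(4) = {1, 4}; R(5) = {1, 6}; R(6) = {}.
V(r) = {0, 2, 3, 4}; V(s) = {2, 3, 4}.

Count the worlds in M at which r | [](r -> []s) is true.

7

Let φ = r | [](r -> []s). Evaluate φ at each world:
  0 (successors {1}): φ is true.
  1 (successors ∅): φ is true.
  2 (successors {5, 6}): φ is true.
  3 (successors ∅): φ is true.
  4 (successors {1, 4}): φ is true.
  5 (successors {1, 6}): φ is true.
  6 (successors ∅): φ is true.
For instance, at 2:
  At 2: r is true, [](r -> []s) is true, so r | [](r -> []s) is true.
    At 2: [](r -> []s) requires r -> []s at every successor {5, 6}.
      At 5: r -> []s is true.
      At 6: r -> []s is true.
    So [](r -> []s) is true at 2.
Satisfying worlds: {0, 1, 2, 3, 4, 5, 6}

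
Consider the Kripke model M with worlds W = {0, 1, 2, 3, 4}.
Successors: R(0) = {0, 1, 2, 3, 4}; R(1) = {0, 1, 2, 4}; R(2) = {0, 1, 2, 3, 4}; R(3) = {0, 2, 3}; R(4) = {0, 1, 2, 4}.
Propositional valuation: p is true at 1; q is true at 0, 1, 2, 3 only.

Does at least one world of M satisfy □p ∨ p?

Recall that □ψ holds at a world iff ψ holds at every accessible world, and ◇ψ holds iff ψ holds at some accessible world.
Let φ = □p ∨ p. Evaluate φ at each world:
  0 (successors {0, 1, 2, 3, 4}): φ is false.
  1 (successors {0, 1, 2, 4}): φ is true.
  2 (successors {0, 1, 2, 3, 4}): φ is false.
  3 (successors {0, 2, 3}): φ is false.
  4 (successors {0, 1, 2, 4}): φ is false.
Detail at 1 (witness):
  At 1: □p is false, p is true, so □p ∨ p is true.
    At 1: □p requires p at every successor {0, 1, 2, 4}.
      p fails at 0, so □p is false at 1.

Yes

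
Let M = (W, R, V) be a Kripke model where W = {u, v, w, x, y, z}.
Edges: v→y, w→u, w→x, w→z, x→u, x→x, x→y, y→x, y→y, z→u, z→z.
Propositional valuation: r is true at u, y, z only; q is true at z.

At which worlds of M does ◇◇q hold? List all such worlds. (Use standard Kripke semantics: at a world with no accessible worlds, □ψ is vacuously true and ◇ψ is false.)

w, z

Let φ = ◇◇q. Evaluate φ at each world:
  u (successors ∅): φ is false.
  v (successors {y}): φ is false.
  w (successors {u, x, z}): φ is true.
  x (successors {u, x, y}): φ is false.
  y (successors {x, y}): φ is false.
  z (successors {u, z}): φ is true.
For instance, at w:
  At w: ◇◇q requires ◇q at some successor in {u, x, z}.
    ◇q holds at z, so ◇◇q is true at w.
      At z: ◇q requires q at some successor in {u, z}.
        q holds at z, so ◇q is true at z.
Satisfying worlds: {w, z}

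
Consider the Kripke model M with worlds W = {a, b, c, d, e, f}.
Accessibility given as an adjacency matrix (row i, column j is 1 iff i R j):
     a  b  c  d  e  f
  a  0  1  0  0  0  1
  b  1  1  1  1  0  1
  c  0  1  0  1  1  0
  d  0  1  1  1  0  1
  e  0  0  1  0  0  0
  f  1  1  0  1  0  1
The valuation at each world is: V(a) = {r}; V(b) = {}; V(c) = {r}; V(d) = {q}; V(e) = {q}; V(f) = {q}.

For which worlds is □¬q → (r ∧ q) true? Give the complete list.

a, b, c, d, f

Let φ = □¬q → (r ∧ q). Evaluate φ at each world:
  a (successors {b, f}): φ is true.
  b (successors {a, b, c, d, f}): φ is true.
  c (successors {b, d, e}): φ is true.
  d (successors {b, c, d, f}): φ is true.
  e (successors {c}): φ is false.
  f (successors {a, b, d, f}): φ is true.
For instance, at f:
  At f: □¬q is false, r ∧ q is false, so □¬q → (r ∧ q) is true.
    At f: □¬q requires ¬q at every successor {a, b, d, f}.
      ¬q fails at d, so □¬q is false at f.
Satisfying worlds: {a, b, c, d, f}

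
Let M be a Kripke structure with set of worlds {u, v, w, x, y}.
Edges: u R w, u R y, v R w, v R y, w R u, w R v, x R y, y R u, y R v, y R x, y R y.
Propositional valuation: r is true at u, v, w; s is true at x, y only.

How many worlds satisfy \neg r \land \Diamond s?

2

Let φ = \neg r \land \Diamond s. Evaluate φ at each world:
  u (successors {w, y}): φ is false.
  v (successors {w, y}): φ is false.
  w (successors {u, v}): φ is false.
  x (successors {y}): φ is true.
  y (successors {u, v, x, y}): φ is true.
For instance, at y:
  At y: \neg r is true, \Diamond s is true, so \neg r \land \Diamond s is true.
    At y: \Diamond s requires s at some successor in {u, v, x, y}.
      s holds at x, so \Diamond s is true at y.
Satisfying worlds: {x, y}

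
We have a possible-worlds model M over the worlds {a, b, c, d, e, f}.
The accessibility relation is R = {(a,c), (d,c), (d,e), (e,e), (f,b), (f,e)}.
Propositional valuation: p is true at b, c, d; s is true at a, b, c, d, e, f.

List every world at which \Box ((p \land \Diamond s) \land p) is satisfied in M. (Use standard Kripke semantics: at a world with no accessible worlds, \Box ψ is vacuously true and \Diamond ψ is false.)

Recall that \Box ψ holds at a world iff ψ holds at every accessible world, and \Diamond ψ holds iff ψ holds at some accessible world.
Let φ = \Box ((p \land \Diamond s) \land p). Evaluate φ at each world:
  a (successors {c}): φ is false.
  b (successors ∅): φ is true.
  c (successors ∅): φ is true.
  d (successors {c, e}): φ is false.
  e (successors {e}): φ is false.
  f (successors {b, e}): φ is false.
For instance, at d:
  At d: \Box ((p \land \Diamond s) \land p) requires (p \land \Diamond s) \land p at every successor {c, e}.
    (p \land \Diamond s) \land p fails at c, so \Box ((p \land \Diamond s) \land p) is false at d.
      At c: p \land \Diamond s is false, p is true, so (p \land \Diamond s) \land p is false.
Satisfying worlds: {b, c}

b, c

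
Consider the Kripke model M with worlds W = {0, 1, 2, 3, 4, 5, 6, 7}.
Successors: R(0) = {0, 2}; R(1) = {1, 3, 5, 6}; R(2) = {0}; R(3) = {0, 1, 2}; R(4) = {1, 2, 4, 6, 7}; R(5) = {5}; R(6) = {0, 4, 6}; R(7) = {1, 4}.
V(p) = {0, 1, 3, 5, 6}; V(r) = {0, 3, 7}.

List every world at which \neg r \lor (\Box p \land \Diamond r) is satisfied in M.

1, 2, 4, 5, 6

Recall that \Box ψ holds at a world iff ψ holds at every accessible world, and \Diamond ψ holds iff ψ holds at some accessible world.
Let φ = \neg r \lor (\Box p \land \Diamond r). Evaluate φ at each world:
  0 (successors {0, 2}): φ is false.
  1 (successors {1, 3, 5, 6}): φ is true.
  2 (successors {0}): φ is true.
  3 (successors {0, 1, 2}): φ is false.
  4 (successors {1, 2, 4, 6, 7}): φ is true.
  5 (successors {5}): φ is true.
  6 (successors {0, 4, 6}): φ is true.
  7 (successors {1, 4}): φ is false.
For instance, at 5:
  At 5: \neg r is true, \Box p \land \Diamond r is false, so \neg r \lor (\Box p \land \Diamond r) is true.
    At 5: \Box p is true, \Diamond r is false, so \Box p \land \Diamond r is false.
      At 5: \Box p requires p at every successor {5}.
        At 5: p is true.
      So \Box p is true at 5.
      At 5: \Diamond r requires r at some successor in {5}.
        At 5: r is false.
      So \Diamond r is false at 5.
Satisfying worlds: {1, 2, 4, 5, 6}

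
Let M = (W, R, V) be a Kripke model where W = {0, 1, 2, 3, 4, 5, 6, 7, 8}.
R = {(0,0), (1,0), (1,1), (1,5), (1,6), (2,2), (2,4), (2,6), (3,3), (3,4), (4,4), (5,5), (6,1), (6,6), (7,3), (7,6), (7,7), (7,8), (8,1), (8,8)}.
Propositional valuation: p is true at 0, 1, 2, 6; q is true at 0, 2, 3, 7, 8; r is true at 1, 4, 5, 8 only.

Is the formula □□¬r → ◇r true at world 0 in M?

No

At 0: □□¬r is true, ◇r is false, so □□¬r → ◇r is false.
  At 0: □□¬r requires □¬r at every successor {0}.
      At 0: □¬r requires ¬r at every successor {0}.
        At 0: ¬r is true.
      So □¬r is true at 0.
  So □□¬r is true at 0.
  At 0: ◇r requires r at some successor in {0}.
    At 0: r is false.
  So ◇r is false at 0.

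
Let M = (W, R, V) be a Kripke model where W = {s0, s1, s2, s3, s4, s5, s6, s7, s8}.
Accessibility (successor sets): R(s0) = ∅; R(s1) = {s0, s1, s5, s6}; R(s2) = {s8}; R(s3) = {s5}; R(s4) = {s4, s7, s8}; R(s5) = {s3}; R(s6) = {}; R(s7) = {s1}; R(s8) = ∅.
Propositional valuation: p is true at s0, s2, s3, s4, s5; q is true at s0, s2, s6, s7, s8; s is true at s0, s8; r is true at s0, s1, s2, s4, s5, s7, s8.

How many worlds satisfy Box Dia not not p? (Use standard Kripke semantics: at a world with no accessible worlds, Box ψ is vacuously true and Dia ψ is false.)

Recall that Box ψ holds at a world iff ψ holds at every accessible world, and Dia ψ holds iff ψ holds at some accessible world.
Let φ = Box Dia not not p. Evaluate φ at each world:
  s0 (successors ∅): φ is true.
  s1 (successors {s0, s1, s5, s6}): φ is false.
  s2 (successors {s8}): φ is false.
  s3 (successors {s5}): φ is true.
  s4 (successors {s4, s7, s8}): φ is false.
  s5 (successors {s3}): φ is true.
  s6 (successors ∅): φ is true.
  s7 (successors {s1}): φ is true.
  s8 (successors ∅): φ is true.
For instance, at s2:
  At s2: Box Dia not not p requires Dia not not p at every successor {s8}.
    Dia not not p fails at s8, so Box Dia not not p is false at s2.
      At s8: no accessible worlds, so Dia not not p is false.
Satisfying worlds: {s0, s3, s5, s6, s7, s8}

6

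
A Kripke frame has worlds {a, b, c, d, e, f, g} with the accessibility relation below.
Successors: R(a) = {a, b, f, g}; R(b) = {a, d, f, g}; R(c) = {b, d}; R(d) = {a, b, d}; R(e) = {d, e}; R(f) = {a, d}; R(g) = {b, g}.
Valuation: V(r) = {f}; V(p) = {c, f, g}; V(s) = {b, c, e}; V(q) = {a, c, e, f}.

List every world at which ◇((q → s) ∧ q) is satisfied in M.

e

Let φ = ◇((q → s) ∧ q). Evaluate φ at each world:
  a (successors {a, b, f, g}): φ is false.
  b (successors {a, d, f, g}): φ is false.
  c (successors {b, d}): φ is false.
  d (successors {a, b, d}): φ is false.
  e (successors {d, e}): φ is true.
  f (successors {a, d}): φ is false.
  g (successors {b, g}): φ is false.
For instance, at b:
  At b: ◇((q → s) ∧ q) requires (q → s) ∧ q at some successor in {a, d, f, g}.
    At a: (q → s) ∧ q is false.
    At d: (q → s) ∧ q is false.
    At f: (q → s) ∧ q is false.
    At g: (q → s) ∧ q is false.
  So ◇((q → s) ∧ q) is false at b.
Satisfying worlds: {e}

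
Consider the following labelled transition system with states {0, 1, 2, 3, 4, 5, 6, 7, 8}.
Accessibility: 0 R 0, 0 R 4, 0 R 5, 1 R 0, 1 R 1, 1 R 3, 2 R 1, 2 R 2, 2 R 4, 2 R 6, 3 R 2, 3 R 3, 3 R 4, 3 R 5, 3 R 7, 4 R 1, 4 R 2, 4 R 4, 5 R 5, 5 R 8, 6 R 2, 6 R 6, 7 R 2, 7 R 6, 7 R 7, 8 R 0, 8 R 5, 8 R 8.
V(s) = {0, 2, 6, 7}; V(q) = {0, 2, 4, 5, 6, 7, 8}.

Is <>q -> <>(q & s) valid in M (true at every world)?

Recall that <>ψ holds at a world iff ψ holds at some accessible world.
Let φ = <>q -> <>(q & s). Evaluate φ at each world:
  0 (successors {0, 4, 5}): φ is true.
  1 (successors {0, 1, 3}): φ is true.
  2 (successors {1, 2, 4, 6}): φ is true.
  3 (successors {2, 3, 4, 5, 7}): φ is true.
  4 (successors {1, 2, 4}): φ is true.
  5 (successors {5, 8}): φ is false.
  6 (successors {2, 6}): φ is true.
  7 (successors {2, 6, 7}): φ is true.
  8 (successors {0, 5, 8}): φ is true.
Detail at 5 (counterexample):
  At 5: <>q is true, <>(q & s) is false, so <>q -> <>(q & s) is false.
    At 5: <>q requires q at some successor in {5, 8}.
      q holds at 5, so <>q is true at 5.
    At 5: <>(q & s) requires q & s at some successor in {5, 8}.
      At 5: q & s is false.
      At 8: q & s is false.
    So <>(q & s) is false at 5.

No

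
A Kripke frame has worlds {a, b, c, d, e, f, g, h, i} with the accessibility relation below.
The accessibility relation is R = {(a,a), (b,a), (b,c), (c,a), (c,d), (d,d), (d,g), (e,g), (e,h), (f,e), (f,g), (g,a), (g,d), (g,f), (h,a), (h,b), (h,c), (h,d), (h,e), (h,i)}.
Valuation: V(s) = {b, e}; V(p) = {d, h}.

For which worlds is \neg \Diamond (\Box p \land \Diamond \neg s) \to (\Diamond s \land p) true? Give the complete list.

h

Let φ = \neg \Diamond (\Box p \land \Diamond \neg s) \to (\Diamond s \land p). Evaluate φ at each world:
  a (successors {a}): φ is false.
  b (successors {a, c}): φ is false.
  c (successors {a, d}): φ is false.
  d (successors {d, g}): φ is false.
  e (successors {g, h}): φ is false.
  f (successors {e, g}): φ is false.
  g (successors {a, d, f}): φ is false.
  h (successors {a, b, c, d, e, i}): φ is true.
  i (successors ∅): φ is false.
For instance, at a:
  At a: \neg \Diamond (\Box p \land \Diamond \neg s) is true, \Diamond s \land p is false, so \neg \Diamond (\Box p \land \Diamond \neg s) \to (\Diamond s \land p) is false.
    At a: \Diamond (\Box p \land \Diamond \neg s) is false, so \neg \Diamond (\Box p \land \Diamond \neg s) is true.
      At a: \Diamond (\Box p \land \Diamond \neg s) requires \Box p \land \Diamond \neg s at some successor in {a}.
        At a: \Box p \land \Diamond \neg s is false.
      So \Diamond (\Box p \land \Diamond \neg s) is false at a.
    At a: \Diamond s is false, p is false, so \Diamond s \land p is false.
      At a: \Diamond s requires s at some successor in {a}.
        At a: s is false.
      So \Diamond s is false at a.
Satisfying worlds: {h}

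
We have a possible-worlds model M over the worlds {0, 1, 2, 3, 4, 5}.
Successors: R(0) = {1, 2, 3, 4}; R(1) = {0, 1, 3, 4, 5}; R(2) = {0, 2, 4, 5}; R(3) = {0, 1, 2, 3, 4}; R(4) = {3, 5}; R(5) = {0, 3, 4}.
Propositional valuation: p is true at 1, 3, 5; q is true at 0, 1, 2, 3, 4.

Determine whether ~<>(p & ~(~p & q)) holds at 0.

No

At 0: <>(p & ~(~p & q)) is true, so ~<>(p & ~(~p & q)) is false.
  At 0: <>(p & ~(~p & q)) requires p & ~(~p & q) at some successor in {1, 2, 3, 4}.
    p & ~(~p & q) holds at 1, so <>(p & ~(~p & q)) is true at 0.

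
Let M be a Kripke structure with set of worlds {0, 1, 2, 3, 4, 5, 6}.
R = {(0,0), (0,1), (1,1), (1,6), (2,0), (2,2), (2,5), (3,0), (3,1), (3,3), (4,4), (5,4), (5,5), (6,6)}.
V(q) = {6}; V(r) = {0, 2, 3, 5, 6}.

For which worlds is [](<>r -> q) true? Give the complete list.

4, 6

Let φ = [](<>r -> q). Evaluate φ at each world:
  0 (successors {0, 1}): φ is false.
  1 (successors {1, 6}): φ is false.
  2 (successors {0, 2, 5}): φ is false.
  3 (successors {0, 1, 3}): φ is false.
  4 (successors {4}): φ is true.
  5 (successors {4, 5}): φ is false.
  6 (successors {6}): φ is true.
For instance, at 6:
  At 6: [](<>r -> q) requires <>r -> q at every successor {6}.
      At 6: <>r is true, q is true, so <>r -> q is true.
  So [](<>r -> q) is true at 6.
Satisfying worlds: {4, 6}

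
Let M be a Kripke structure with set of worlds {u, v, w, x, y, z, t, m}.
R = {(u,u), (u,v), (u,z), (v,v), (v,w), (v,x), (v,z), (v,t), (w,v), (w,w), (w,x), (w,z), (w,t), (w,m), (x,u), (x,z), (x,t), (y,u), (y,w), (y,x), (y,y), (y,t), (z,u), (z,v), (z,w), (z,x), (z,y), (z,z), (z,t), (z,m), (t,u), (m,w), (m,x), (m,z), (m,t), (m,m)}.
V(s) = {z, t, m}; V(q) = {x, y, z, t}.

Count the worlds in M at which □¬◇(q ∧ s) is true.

0

Let φ = □¬◇(q ∧ s). Evaluate φ at each world:
  u (successors {u, v, z}): φ is false.
  v (successors {v, w, x, z, t}): φ is false.
  w (successors {v, w, x, z, t, m}): φ is false.
  x (successors {u, z, t}): φ is false.
  y (successors {u, w, x, y, t}): φ is false.
  z (successors {u, v, w, x, y, z, t, m}): φ is false.
  t (successors {u}): φ is false.
  m (successors {w, x, z, t, m}): φ is false.
For instance, at z:
  At z: □¬◇(q ∧ s) requires ¬◇(q ∧ s) at every successor {u, v, w, x, y, z, t, m}.
    ¬◇(q ∧ s) fails at u, so □¬◇(q ∧ s) is false at z.
      At u: ◇(q ∧ s) is true, so ¬◇(q ∧ s) is false.
Satisfying worlds: none.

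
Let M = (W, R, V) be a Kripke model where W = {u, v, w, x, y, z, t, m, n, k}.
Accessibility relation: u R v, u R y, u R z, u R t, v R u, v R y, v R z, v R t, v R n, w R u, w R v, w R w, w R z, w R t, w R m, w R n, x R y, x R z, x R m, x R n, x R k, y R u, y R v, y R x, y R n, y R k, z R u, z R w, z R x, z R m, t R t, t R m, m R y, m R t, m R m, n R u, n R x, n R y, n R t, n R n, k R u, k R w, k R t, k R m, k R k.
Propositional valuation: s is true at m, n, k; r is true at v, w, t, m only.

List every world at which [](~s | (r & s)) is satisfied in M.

u, z, t, m

Let φ = [](~s | (r & s)). Evaluate φ at each world:
  u (successors {v, y, z, t}): φ is true.
  v (successors {u, y, z, t, n}): φ is false.
  w (successors {u, v, w, z, t, m, n}): φ is false.
  x (successors {y, z, m, n, k}): φ is false.
  y (successors {u, v, x, n, k}): φ is false.
  z (successors {u, w, x, m}): φ is true.
  t (successors {t, m}): φ is true.
  m (successors {y, t, m}): φ is true.
  n (successors {u, x, y, t, n}): φ is false.
  k (successors {u, w, t, m, k}): φ is false.
For instance, at y:
  At y: [](~s | (r & s)) requires ~s | (r & s) at every successor {u, v, x, n, k}.
    ~s | (r & s) fails at n, so [](~s | (r & s)) is false at y.
Satisfying worlds: {u, z, t, m}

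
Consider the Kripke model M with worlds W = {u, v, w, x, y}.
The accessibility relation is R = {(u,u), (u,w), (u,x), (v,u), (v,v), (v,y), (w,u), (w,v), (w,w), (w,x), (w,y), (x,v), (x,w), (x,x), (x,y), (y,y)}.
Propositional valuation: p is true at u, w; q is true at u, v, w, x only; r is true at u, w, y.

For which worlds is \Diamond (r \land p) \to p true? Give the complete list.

Let φ = \Diamond (r \land p) \to p. Evaluate φ at each world:
  u (successors {u, w, x}): φ is true.
  v (successors {u, v, y}): φ is false.
  w (successors {u, v, w, x, y}): φ is true.
  x (successors {v, w, x, y}): φ is false.
  y (successors {y}): φ is true.
For instance, at x:
  At x: \Diamond (r \land p) is true, p is false, so \Diamond (r \land p) \to p is false.
    At x: \Diamond (r \land p) requires r \land p at some successor in {v, w, x, y}.
      r \land p holds at w, so \Diamond (r \land p) is true at x.
Satisfying worlds: {u, w, y}

u, w, y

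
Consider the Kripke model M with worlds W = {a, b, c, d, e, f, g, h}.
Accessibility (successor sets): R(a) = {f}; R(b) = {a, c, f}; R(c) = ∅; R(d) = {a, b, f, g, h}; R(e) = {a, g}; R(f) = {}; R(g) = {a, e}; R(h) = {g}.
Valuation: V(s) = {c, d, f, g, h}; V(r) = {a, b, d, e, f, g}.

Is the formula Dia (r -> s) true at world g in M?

Recall that Dia ψ holds at a world iff ψ holds at some accessible world.
At g: Dia (r -> s) requires r -> s at some successor in {a, e}.
  At a: r -> s is false.
  At e: r -> s is false.
So Dia (r -> s) is false at g.

No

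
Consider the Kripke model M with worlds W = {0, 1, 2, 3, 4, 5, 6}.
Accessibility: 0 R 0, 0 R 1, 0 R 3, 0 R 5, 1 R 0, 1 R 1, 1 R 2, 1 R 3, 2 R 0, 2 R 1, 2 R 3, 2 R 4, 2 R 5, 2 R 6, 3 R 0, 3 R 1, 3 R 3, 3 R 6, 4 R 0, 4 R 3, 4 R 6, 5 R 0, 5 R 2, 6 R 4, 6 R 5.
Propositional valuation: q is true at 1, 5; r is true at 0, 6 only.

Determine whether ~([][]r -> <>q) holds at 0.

Recall that []ψ holds at a world iff ψ holds at every accessible world, and <>ψ holds iff ψ holds at some accessible world.
At 0: [][]r -> <>q is true, so ~([][]r -> <>q) is false.
  At 0: [][]r is false, <>q is true, so [][]r -> <>q is true.
    At 0: [][]r requires []r at every successor {0, 1, 3, 5}.
      []r fails at 0, so [][]r is false at 0.
    At 0: <>q requires q at some successor in {0, 1, 3, 5}.
      q holds at 1, so <>q is true at 0.

No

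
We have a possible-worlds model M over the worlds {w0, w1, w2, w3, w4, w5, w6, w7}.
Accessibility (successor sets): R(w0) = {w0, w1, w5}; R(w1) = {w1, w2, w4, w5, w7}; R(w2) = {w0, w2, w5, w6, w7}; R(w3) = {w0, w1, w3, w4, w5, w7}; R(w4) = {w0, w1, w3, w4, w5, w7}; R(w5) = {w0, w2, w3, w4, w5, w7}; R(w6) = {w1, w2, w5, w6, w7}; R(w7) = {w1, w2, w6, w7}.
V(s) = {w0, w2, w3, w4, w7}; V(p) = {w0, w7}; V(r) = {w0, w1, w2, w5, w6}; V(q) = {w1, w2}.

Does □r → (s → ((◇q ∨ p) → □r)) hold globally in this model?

Yes

Recall that □ψ holds at a world iff ψ holds at every accessible world, and ◇ψ holds iff ψ holds at some accessible world.
Let φ = □r → (s → ((◇q ∨ p) → □r)). Evaluate φ at each world:
  w0 (successors {w0, w1, w5}): φ is true.
  w1 (successors {w1, w2, w4, w5, w7}): φ is true.
  w2 (successors {w0, w2, w5, w6, w7}): φ is true.
  w3 (successors {w0, w1, w3, w4, w5, w7}): φ is true.
  w4 (successors {w0, w1, w3, w4, w5, w7}): φ is true.
  w5 (successors {w0, w2, w3, w4, w5, w7}): φ is true.
  w6 (successors {w1, w2, w5, w6, w7}): φ is true.
  w7 (successors {w1, w2, w6, w7}): φ is true.
For instance, at w2:
  At w2: □r is false, s → ((◇q ∨ p) → □r) is false, so □r → (s → ((◇q ∨ p) → □r)) is true.
    At w2: □r requires r at every successor {w0, w2, w5, w6, w7}.
      r fails at w7, so □r is false at w2.
    At w2: s is true, (◇q ∨ p) → □r is false, so s → ((◇q ∨ p) → □r) is false.
      At w2: ◇q ∨ p is true, □r is false, so (◇q ∨ p) → □r is false.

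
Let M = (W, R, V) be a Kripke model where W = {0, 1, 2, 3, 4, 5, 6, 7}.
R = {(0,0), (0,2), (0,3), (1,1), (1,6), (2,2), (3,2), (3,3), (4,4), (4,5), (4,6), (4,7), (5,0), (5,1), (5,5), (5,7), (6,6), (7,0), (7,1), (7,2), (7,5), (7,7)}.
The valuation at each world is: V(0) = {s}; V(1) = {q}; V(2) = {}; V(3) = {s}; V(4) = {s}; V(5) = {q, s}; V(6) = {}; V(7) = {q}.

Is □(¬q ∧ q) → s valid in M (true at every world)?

Yes

Recall that □ψ holds at a world iff ψ holds at every accessible world, and ◇ψ holds iff ψ holds at some accessible world.
Let φ = □(¬q ∧ q) → s. Evaluate φ at each world:
  0 (successors {0, 2, 3}): φ is true.
  1 (successors {1, 6}): φ is true.
  2 (successors {2}): φ is true.
  3 (successors {2, 3}): φ is true.
  4 (successors {4, 5, 6, 7}): φ is true.
  5 (successors {0, 1, 5, 7}): φ is true.
  6 (successors {6}): φ is true.
  7 (successors {0, 1, 2, 5, 7}): φ is true.
For instance, at 1:
  At 1: □(¬q ∧ q) is false, s is false, so □(¬q ∧ q) → s is true.
    At 1: □(¬q ∧ q) requires ¬q ∧ q at every successor {1, 6}.
      ¬q ∧ q fails at 1, so □(¬q ∧ q) is false at 1.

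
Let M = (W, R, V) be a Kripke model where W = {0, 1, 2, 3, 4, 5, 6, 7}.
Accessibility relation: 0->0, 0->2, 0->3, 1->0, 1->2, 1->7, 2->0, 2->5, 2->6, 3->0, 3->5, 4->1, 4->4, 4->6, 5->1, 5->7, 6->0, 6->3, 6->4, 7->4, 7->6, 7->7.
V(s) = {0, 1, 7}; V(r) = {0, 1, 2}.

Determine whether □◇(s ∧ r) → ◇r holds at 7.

Yes

Recall that □ψ holds at a world iff ψ holds at every accessible world, and ◇ψ holds iff ψ holds at some accessible world.
At 7: □◇(s ∧ r) is false, ◇r is false, so □◇(s ∧ r) → ◇r is true.
  At 7: □◇(s ∧ r) requires ◇(s ∧ r) at every successor {4, 6, 7}.
    ◇(s ∧ r) fails at 7, so □◇(s ∧ r) is false at 7.
      At 7: ◇(s ∧ r) requires s ∧ r at some successor in {4, 6, 7}.
        At 4: s ∧ r is false.
        At 6: s ∧ r is false.
        At 7: s ∧ r is false.
      So ◇(s ∧ r) is false at 7.
  At 7: ◇r requires r at some successor in {4, 6, 7}.
    At 4: r is false.
    At 6: r is false.
    At 7: r is false.
  So ◇r is false at 7.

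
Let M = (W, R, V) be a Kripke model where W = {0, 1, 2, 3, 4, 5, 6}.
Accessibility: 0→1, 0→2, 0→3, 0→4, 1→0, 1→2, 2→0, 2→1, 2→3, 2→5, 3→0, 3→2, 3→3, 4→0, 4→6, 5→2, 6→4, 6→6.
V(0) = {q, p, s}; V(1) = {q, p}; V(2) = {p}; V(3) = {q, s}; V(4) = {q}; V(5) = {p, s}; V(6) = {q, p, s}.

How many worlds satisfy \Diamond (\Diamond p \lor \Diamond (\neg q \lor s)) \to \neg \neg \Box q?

2

Let φ = \Diamond (\Diamond p \lor \Diamond (\neg q \lor s)) \to \neg \neg \Box q. Evaluate φ at each world:
  0 (successors {1, 2, 3, 4}): φ is false.
  1 (successors {0, 2}): φ is false.
  2 (successors {0, 1, 3, 5}): φ is false.
  3 (successors {0, 2, 3}): φ is false.
  4 (successors {0, 6}): φ is true.
  5 (successors {2}): φ is false.
  6 (successors {4, 6}): φ is true.
For instance, at 1:
  At 1: \Diamond (\Diamond p \lor \Diamond (\neg q \lor s)) is true, \neg \neg \Box q is false, so \Diamond (\Diamond p \lor \Diamond (\neg q \lor s)) \to \neg \neg \Box q is false.
    At 1: \Diamond (\Diamond p \lor \Diamond (\neg q \lor s)) requires \Diamond p \lor \Diamond (\neg q \lor s) at some successor in {0, 2}.
      \Diamond p \lor \Diamond (\neg q \lor s) holds at 0, so \Diamond (\Diamond p \lor \Diamond (\neg q \lor s)) is true at 1.
    At 1: \neg \Box q is true, so \neg \neg \Box q is false.
      At 1: \Box q is false, so \neg \Box q is true.
Satisfying worlds: {4, 6}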